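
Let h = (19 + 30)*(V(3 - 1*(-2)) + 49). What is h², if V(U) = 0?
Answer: 5764801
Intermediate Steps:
h = 2401 (h = (19 + 30)*(0 + 49) = 49*49 = 2401)
h² = 2401² = 5764801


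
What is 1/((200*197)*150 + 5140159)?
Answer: 1/11050159 ≈ 9.0496e-8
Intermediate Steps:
1/((200*197)*150 + 5140159) = 1/(39400*150 + 5140159) = 1/(5910000 + 5140159) = 1/11050159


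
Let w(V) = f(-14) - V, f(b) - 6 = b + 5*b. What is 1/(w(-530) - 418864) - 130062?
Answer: -54419501545/418412 ≈ -1.3006e+5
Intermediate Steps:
f(b) = 6 + 6*b (f(b) = 6 + (b + 5*b) = 6 + 6*b)
w(V) = -78 - V (w(V) = (6 + 6*(-14)) - V = (6 - 84) - V = -78 - V)
1/(w(-530) - 418864) - 130062 = 1/((-78 - 1*(-530)) - 418864) - 130062 = 1/((-78 + 530) - 418864) - 130062 = 1/(452 - 418864) - 130062 = 1/(-418412) - 130062 = -1/418412 - 130062 = -54419501545/418412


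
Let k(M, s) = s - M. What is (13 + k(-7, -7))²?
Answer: 169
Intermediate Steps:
(13 + k(-7, -7))² = (13 + (-7 - 1*(-7)))² = (13 + (-7 + 7))² = (13 + 0)² = 13² = 169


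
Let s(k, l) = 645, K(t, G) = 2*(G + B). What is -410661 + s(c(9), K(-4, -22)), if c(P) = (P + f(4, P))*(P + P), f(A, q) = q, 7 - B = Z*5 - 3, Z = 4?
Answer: -410016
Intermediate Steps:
B = -10 (B = 7 - (4*5 - 3) = 7 - (20 - 3) = 7 - 1*17 = 7 - 17 = -10)
c(P) = 4*P² (c(P) = (P + P)*(P + P) = (2*P)*(2*P) = 4*P²)
K(t, G) = -20 + 2*G (K(t, G) = 2*(G - 10) = 2*(-10 + G) = -20 + 2*G)
-410661 + s(c(9), K(-4, -22)) = -410661 + 645 = -410016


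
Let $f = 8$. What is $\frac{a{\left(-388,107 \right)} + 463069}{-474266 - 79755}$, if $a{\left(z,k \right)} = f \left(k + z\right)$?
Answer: $- \frac{460821}{554021} \approx -0.83178$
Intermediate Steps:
$a{\left(z,k \right)} = 8 k + 8 z$ ($a{\left(z,k \right)} = 8 \left(k + z\right) = 8 k + 8 z$)
$\frac{a{\left(-388,107 \right)} + 463069}{-474266 - 79755} = \frac{\left(8 \cdot 107 + 8 \left(-388\right)\right) + 463069}{-474266 - 79755} = \frac{\left(856 - 3104\right) + 463069}{-554021} = \left(-2248 + 463069\right) \left(- \frac{1}{554021}\right) = 460821 \left(- \frac{1}{554021}\right) = - \frac{460821}{554021}$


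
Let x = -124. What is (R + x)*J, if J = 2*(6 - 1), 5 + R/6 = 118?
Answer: 5540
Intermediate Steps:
R = 678 (R = -30 + 6*118 = -30 + 708 = 678)
J = 10 (J = 2*5 = 10)
(R + x)*J = (678 - 124)*10 = 554*10 = 5540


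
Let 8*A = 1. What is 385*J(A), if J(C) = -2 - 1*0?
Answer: -770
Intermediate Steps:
A = ⅛ (A = (⅛)*1 = ⅛ ≈ 0.12500)
J(C) = -2 (J(C) = -2 + 0 = -2)
385*J(A) = 385*(-2) = -770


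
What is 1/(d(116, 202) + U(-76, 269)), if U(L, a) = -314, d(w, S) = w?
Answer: -1/198 ≈ -0.0050505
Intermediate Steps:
1/(d(116, 202) + U(-76, 269)) = 1/(116 - 314) = 1/(-198) = -1/198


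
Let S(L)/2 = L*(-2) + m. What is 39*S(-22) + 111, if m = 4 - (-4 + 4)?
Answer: 3855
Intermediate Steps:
m = 4 (m = 4 - 1*0 = 4 + 0 = 4)
S(L) = 8 - 4*L (S(L) = 2*(L*(-2) + 4) = 2*(-2*L + 4) = 2*(4 - 2*L) = 8 - 4*L)
39*S(-22) + 111 = 39*(8 - 4*(-22)) + 111 = 39*(8 + 88) + 111 = 39*96 + 111 = 3744 + 111 = 3855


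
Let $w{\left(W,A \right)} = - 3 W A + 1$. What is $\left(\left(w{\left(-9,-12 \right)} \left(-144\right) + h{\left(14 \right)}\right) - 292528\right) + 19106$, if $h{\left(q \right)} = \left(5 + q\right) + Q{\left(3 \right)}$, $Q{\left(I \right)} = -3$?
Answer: $-226894$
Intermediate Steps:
$h{\left(q \right)} = 2 + q$ ($h{\left(q \right)} = \left(5 + q\right) - 3 = 2 + q$)
$w{\left(W,A \right)} = 1 - 3 A W$ ($w{\left(W,A \right)} = - 3 A W + 1 = 1 - 3 A W$)
$\left(\left(w{\left(-9,-12 \right)} \left(-144\right) + h{\left(14 \right)}\right) - 292528\right) + 19106 = \left(\left(\left(1 - \left(-36\right) \left(-9\right)\right) \left(-144\right) + \left(2 + 14\right)\right) - 292528\right) + 19106 = \left(\left(\left(1 - 324\right) \left(-144\right) + 16\right) - 292528\right) + 19106 = \left(\left(\left(-323\right) \left(-144\right) + 16\right) - 292528\right) + 19106 = \left(\left(46512 + 16\right) - 292528\right) + 19106 = \left(46528 - 292528\right) + 19106 = -246000 + 19106 = -226894$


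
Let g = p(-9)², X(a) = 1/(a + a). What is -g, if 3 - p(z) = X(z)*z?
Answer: -25/4 ≈ -6.2500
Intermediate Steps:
X(a) = 1/(2*a)
p(z) = 5/2 (p(z) = 3 - 1/(2*z)*z = 3 - 1*½ = 3 - ½ = 5/2)
g = 25/4 (g = (5/2)² = 25/4 ≈ 6.2500)
-g = -1*25/4 = -25/4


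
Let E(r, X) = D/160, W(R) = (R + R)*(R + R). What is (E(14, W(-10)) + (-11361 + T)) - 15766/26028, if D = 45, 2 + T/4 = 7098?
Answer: 3544529587/208224 ≈ 17023.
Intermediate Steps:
T = 28384 (T = -8 + 4*7098 = -8 + 28392 = 28384)
W(R) = 4*R² (W(R) = (2*R)*(2*R) = 4*R²)
E(r, X) = 9/32 (E(r, X) = 45/160 = 45*(1/160) = 9/32)
(E(14, W(-10)) + (-11361 + T)) - 15766/26028 = (9/32 + (-11361 + 28384)) - 15766/26028 = (9/32 + 17023) - 15766*1/26028 = 544745/32 - 7883/13014 = 3544529587/208224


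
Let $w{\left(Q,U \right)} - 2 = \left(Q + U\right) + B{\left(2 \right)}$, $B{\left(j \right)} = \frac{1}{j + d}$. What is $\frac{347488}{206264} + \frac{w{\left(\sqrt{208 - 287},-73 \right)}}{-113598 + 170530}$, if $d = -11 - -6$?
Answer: $\frac{3706588747}{2201816634} + \frac{i \sqrt{79}}{56932} \approx 1.6834 + 0.00015612 i$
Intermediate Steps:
$d = -5$ ($d = -11 + 6 = -5$)
$B{\left(j \right)} = \frac{1}{-5 + j}$ ($B{\left(j \right)} = \frac{1}{j - 5} = \frac{1}{-5 + j}$)
$w{\left(Q,U \right)} = \frac{5}{3} + Q + U$ ($w{\left(Q,U \right)} = 2 + \left(\left(Q + U\right) + \frac{1}{-5 + 2}\right) = 2 + \left(\left(Q + U\right) + \frac{1}{-3}\right) = 2 - \left(\frac{1}{3} - Q - U\right) = 2 + \left(- \frac{1}{3} + Q + U\right) = \frac{5}{3} + Q + U$)
$\frac{347488}{206264} + \frac{w{\left(\sqrt{208 - 287},-73 \right)}}{-113598 + 170530} = \frac{347488}{206264} + \frac{\frac{5}{3} + \sqrt{208 - 287} - 73}{-113598 + 170530} = 347488 \cdot \frac{1}{206264} + \frac{\frac{5}{3} + \sqrt{-79} - 73}{56932} = \frac{43436}{25783} + \left(\frac{5}{3} + i \sqrt{79} - 73\right) \frac{1}{56932} = \frac{43436}{25783} + \left(- \frac{214}{3} + i \sqrt{79}\right) \frac{1}{56932} = \frac{43436}{25783} - \left(\frac{107}{85398} - \frac{i \sqrt{79}}{56932}\right) = \frac{3706588747}{2201816634} + \frac{i \sqrt{79}}{56932}$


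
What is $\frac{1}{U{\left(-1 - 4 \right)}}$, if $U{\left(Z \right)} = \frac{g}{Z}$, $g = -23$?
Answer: $\frac{5}{23} \approx 0.21739$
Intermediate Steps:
$U{\left(Z \right)} = - \frac{23}{Z}$
$\frac{1}{U{\left(-1 - 4 \right)}} = \frac{1}{\left(-23\right) \frac{1}{-1 - 4}} = \frac{1}{\left(-23\right) \frac{1}{-5}} = \frac{1}{\left(-23\right) \left(- \frac{1}{5}\right)} = \frac{1}{\frac{23}{5}} = \frac{5}{23}$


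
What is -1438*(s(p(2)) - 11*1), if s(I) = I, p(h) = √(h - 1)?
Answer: 14380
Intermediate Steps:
p(h) = √(-1 + h)
-1438*(s(p(2)) - 11*1) = -1438*(√(-1 + 2) - 11*1) = -1438*(√1 - 11) = -1438*(1 - 11) = -1438*(-10) = 14380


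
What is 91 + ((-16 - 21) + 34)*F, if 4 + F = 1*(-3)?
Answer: 112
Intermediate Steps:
F = -7 (F = -4 + 1*(-3) = -4 - 3 = -7)
91 + ((-16 - 21) + 34)*F = 91 + ((-16 - 21) + 34)*(-7) = 91 + (-37 + 34)*(-7) = 91 - 3*(-7) = 91 + 21 = 112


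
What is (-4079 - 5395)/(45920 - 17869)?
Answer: -9474/28051 ≈ -0.33774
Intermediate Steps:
(-4079 - 5395)/(45920 - 17869) = -9474/28051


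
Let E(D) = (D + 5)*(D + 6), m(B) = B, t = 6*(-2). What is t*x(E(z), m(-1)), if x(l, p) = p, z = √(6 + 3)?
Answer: 12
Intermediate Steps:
t = -12
z = 3 (z = √9 = 3)
E(D) = (5 + D)*(6 + D)
t*x(E(z), m(-1)) = -12*(-1) = 12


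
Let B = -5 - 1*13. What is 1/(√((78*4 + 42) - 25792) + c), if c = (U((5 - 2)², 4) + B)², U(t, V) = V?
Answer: 14/4561 - I*√25438/63854 ≈ 0.0030695 - 0.0024978*I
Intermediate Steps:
B = -18 (B = -5 - 13 = -18)
c = 196 (c = (4 - 18)² = (-14)² = 196)
1/(√((78*4 + 42) - 25792) + c) = 1/(√((78*4 + 42) - 25792) + 196) = 1/(√((312 + 42) - 25792) + 196) = 1/(√(354 - 25792) + 196) = 1/(√(-25438) + 196) = 1/(I*√25438 + 196) = 1/(196 + I*√25438)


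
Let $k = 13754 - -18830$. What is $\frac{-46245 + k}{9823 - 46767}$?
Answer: $\frac{13661}{36944} \approx 0.36978$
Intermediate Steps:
$k = 32584$ ($k = 13754 + 18830 = 32584$)
$\frac{-46245 + k}{9823 - 46767} = \frac{-46245 + 32584}{9823 - 46767} = - \frac{13661}{-36944} = \left(-13661\right) \left(- \frac{1}{36944}\right) = \frac{13661}{36944}$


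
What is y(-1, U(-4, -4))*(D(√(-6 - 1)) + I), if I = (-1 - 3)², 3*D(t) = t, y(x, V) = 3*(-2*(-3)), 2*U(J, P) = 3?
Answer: 288 + 6*I*√7 ≈ 288.0 + 15.875*I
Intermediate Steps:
U(J, P) = 3/2 (U(J, P) = (½)*3 = 3/2)
y(x, V) = 18 (y(x, V) = 3*6 = 18)
D(t) = t/3
I = 16 (I = (-4)² = 16)
y(-1, U(-4, -4))*(D(√(-6 - 1)) + I) = 18*(√(-6 - 1)/3 + 16) = 18*(√(-7)/3 + 16) = 18*((I*√7)/3 + 16) = 18*(I*√7/3 + 16) = 18*(16 + I*√7/3) = 288 + 6*I*√7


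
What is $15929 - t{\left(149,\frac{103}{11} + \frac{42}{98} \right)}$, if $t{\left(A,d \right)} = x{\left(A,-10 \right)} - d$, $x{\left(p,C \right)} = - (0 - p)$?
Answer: $\frac{1215814}{77} \approx 15790.0$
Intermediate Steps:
$x{\left(p,C \right)} = p$ ($x{\left(p,C \right)} = - \left(-1\right) p = p$)
$t{\left(A,d \right)} = A - d$
$15929 - t{\left(149,\frac{103}{11} + \frac{42}{98} \right)} = 15929 - \left(149 - \left(\frac{103}{11} + \frac{42}{98}\right)\right) = 15929 - \left(149 - \left(103 \cdot \frac{1}{11} + 42 \cdot \frac{1}{98}\right)\right) = 15929 - \left(149 - \left(\frac{103}{11} + \frac{3}{7}\right)\right) = 15929 - \left(149 - \frac{754}{77}\right) = 15929 - \frac{10719}{77} = \frac{1215814}{77}$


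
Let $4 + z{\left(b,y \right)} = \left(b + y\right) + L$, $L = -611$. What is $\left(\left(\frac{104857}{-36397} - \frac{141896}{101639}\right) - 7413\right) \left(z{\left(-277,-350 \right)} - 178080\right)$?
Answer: $\frac{4920441178749547308}{3699354683} \approx 1.3301 \cdot 10^{9}$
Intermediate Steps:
$z{\left(b,y \right)} = -615 + b + y$ ($z{\left(b,y \right)} = -4 - \left(611 - b - y\right) = -4 + \left(-611 + b + y\right) = -615 + b + y$)
$\left(\left(\frac{104857}{-36397} - \frac{141896}{101639}\right) - 7413\right) \left(z{\left(-277,-350 \right)} - 178080\right) = \left(\left(\frac{104857}{-36397} - \frac{141896}{101639}\right) - 7413\right) \left(\left(-615 - 277 - 350\right) - 178080\right) = \left(\left(104857 \left(- \frac{1}{36397}\right) - \frac{141896}{101639}\right) - 7413\right) \left(-1242 - 178080\right) = \left(\left(- \frac{104857}{36397} - \frac{141896}{101639}\right) - 7413\right) \left(-179322\right) = \left(- \frac{15822149335}{3699354683} - 7413\right) \left(-179322\right) = \left(- \frac{27439138414414}{3699354683}\right) \left(-179322\right) = \frac{4920441178749547308}{3699354683}$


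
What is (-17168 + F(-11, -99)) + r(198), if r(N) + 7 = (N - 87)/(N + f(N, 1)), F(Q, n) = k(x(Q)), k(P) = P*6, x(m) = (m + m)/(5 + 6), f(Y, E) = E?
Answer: -3420102/199 ≈ -17186.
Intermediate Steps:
x(m) = 2*m/11 (x(m) = (2*m)/11 = (2*m)*(1/11) = 2*m/11)
k(P) = 6*P
F(Q, n) = 12*Q/11 (F(Q, n) = 6*(2*Q/11) = 12*Q/11)
r(N) = -7 + (-87 + N)/(1 + N) (r(N) = -7 + (N - 87)/(N + 1) = -7 + (-87 + N)/(1 + N))
(-17168 + F(-11, -99)) + r(198) = (-17168 + (12/11)*(-11)) + 2*(-47 - 3*198)/(1 + 198) = (-17168 - 12) + 2*(-47 - 594)/199 = -17180 + 2*(1/199)*(-641) = -17180 - 1282/199 = -3420102/199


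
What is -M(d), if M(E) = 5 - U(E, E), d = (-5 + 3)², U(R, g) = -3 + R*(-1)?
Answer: -12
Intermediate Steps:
U(R, g) = -3 - R
d = 4 (d = (-2)² = 4)
M(E) = 8 + E (M(E) = 5 - (-3 - E) = 5 + (3 + E) = 8 + E)
-M(d) = -(8 + 4) = -1*12 = -12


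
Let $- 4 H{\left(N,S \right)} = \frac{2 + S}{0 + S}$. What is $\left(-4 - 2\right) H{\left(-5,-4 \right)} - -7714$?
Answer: $\frac{30859}{4} \approx 7714.8$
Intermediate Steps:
$H{\left(N,S \right)} = - \frac{2 + S}{4 S}$ ($H{\left(N,S \right)} = - \frac{\left(2 + S\right) \frac{1}{0 + S}}{4} = - \frac{\left(2 + S\right) \frac{1}{S}}{4} = - \frac{\frac{1}{S} \left(2 + S\right)}{4} = - \frac{2 + S}{4 S}$)
$\left(-4 - 2\right) H{\left(-5,-4 \right)} - -7714 = \left(-4 - 2\right) \frac{-2 - -4}{4 \left(-4\right)} - -7714 = - 6 \cdot \frac{1}{4} \left(- \frac{1}{4}\right) \left(-2 + 4\right) + 7714 = - 6 \cdot \frac{1}{4} \left(- \frac{1}{4}\right) 2 + 7714 = \left(-6\right) \left(- \frac{1}{8}\right) + 7714 = \frac{3}{4} + 7714 = \frac{30859}{4}$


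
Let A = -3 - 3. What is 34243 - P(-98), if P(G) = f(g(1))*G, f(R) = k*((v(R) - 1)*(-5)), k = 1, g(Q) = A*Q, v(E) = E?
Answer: 37673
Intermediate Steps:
A = -6
g(Q) = -6*Q
f(R) = 5 - 5*R (f(R) = 1*((R - 1)*(-5)) = 1*((-1 + R)*(-5)) = 1*(5 - 5*R) = 5 - 5*R)
P(G) = 35*G (P(G) = (5 - (-30))*G = (5 - 5*(-6))*G = (5 + 30)*G = 35*G)
34243 - P(-98) = 34243 - 35*(-98) = 34243 - 1*(-3430) = 34243 + 3430 = 37673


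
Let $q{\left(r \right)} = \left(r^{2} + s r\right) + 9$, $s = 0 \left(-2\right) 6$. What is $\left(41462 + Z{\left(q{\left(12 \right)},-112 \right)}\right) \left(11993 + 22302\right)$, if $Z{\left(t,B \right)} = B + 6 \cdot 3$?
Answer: $1418715560$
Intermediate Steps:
$s = 0$ ($s = 0 \cdot 6 = 0$)
$q{\left(r \right)} = 9 + r^{2}$ ($q{\left(r \right)} = \left(r^{2} + 0 r\right) + 9 = \left(r^{2} + 0\right) + 9 = r^{2} + 9 = 9 + r^{2}$)
$Z{\left(t,B \right)} = 18 + B$ ($Z{\left(t,B \right)} = B + 18 = 18 + B$)
$\left(41462 + Z{\left(q{\left(12 \right)},-112 \right)}\right) \left(11993 + 22302\right) = \left(41462 + \left(18 - 112\right)\right) \left(11993 + 22302\right) = \left(41462 - 94\right) 34295 = 41368 \cdot 34295 = 1418715560$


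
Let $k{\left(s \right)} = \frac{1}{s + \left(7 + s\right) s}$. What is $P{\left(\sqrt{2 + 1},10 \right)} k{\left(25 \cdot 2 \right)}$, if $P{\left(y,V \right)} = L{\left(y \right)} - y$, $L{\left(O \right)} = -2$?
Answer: $- \frac{1}{1450} - \frac{\sqrt{3}}{2900} \approx -0.0012869$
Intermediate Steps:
$P{\left(y,V \right)} = -2 - y$
$k{\left(s \right)} = \frac{1}{s + s \left(7 + s\right)}$
$P{\left(\sqrt{2 + 1},10 \right)} k{\left(25 \cdot 2 \right)} = \left(-2 - \sqrt{2 + 1}\right) \frac{1}{25 \cdot 2 \left(8 + 25 \cdot 2\right)} = \left(-2 - \sqrt{3}\right) \frac{1}{50 \left(8 + 50\right)} = \left(-2 - \sqrt{3}\right) \frac{1}{50 \cdot 58} = \left(-2 - \sqrt{3}\right) \frac{1}{50} \cdot \frac{1}{58} = \left(-2 - \sqrt{3}\right) \frac{1}{2900} = - \frac{1}{1450} - \frac{\sqrt{3}}{2900}$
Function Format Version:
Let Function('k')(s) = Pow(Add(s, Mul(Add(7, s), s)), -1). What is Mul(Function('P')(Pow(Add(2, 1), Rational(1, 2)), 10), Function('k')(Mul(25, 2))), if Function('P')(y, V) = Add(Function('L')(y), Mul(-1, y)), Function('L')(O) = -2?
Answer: Add(Rational(-1, 1450), Mul(Rational(-1, 2900), Pow(3, Rational(1, 2)))) ≈ -0.0012869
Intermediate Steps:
Function('P')(y, V) = Add(-2, Mul(-1, y))
Function('k')(s) = Pow(Add(s, Mul(s, Add(7, s))), -1)
Mul(Function('P')(Pow(Add(2, 1), Rational(1, 2)), 10), Function('k')(Mul(25, 2))) = Mul(Add(-2, Mul(-1, Pow(Add(2, 1), Rational(1, 2)))), Mul(Pow(Mul(25, 2), -1), Pow(Add(8, Mul(25, 2)), -1))) = Mul(Add(-2, Mul(-1, Pow(3, Rational(1, 2)))), Mul(Pow(50, -1), Pow(Add(8, 50), -1))) = Mul(Add(-2, Mul(-1, Pow(3, Rational(1, 2)))), Mul(Rational(1, 50), Pow(58, -1))) = Mul(Add(-2, Mul(-1, Pow(3, Rational(1, 2)))), Mul(Rational(1, 50), Rational(1, 58))) = Mul(Add(-2, Mul(-1, Pow(3, Rational(1, 2)))), Rational(1, 2900)) = Add(Rational(-1, 1450), Mul(Rational(-1, 2900), Pow(3, Rational(1, 2))))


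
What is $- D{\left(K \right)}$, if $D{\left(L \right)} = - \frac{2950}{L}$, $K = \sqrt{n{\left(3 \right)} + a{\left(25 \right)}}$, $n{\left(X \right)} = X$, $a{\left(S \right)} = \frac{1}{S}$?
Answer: $\frac{7375 \sqrt{19}}{19} \approx 1691.9$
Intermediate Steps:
$K = \frac{2 \sqrt{19}}{5}$ ($K = \sqrt{3 + \frac{1}{25}} = \sqrt{\frac{76}{25}} = \frac{2 \sqrt{19}}{5} \approx 1.7436$)
$- D{\left(K \right)} = - \frac{-2950}{\frac{2}{5} \sqrt{19}} = - \left(-2950\right) \frac{5 \sqrt{19}}{38} = - \frac{\left(-7375\right) \sqrt{19}}{19} = \frac{7375 \sqrt{19}}{19}$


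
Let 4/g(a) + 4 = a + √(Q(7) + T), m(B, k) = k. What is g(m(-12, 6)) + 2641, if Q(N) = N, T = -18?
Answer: 39623/15 - 4*I*√11/15 ≈ 2641.5 - 0.88443*I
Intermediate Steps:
g(a) = 4/(-4 + a + I*√11) (g(a) = 4/(-4 + (a + √(7 - 18))) = 4/(-4 + (a + √(-11))) = 4/(-4 + (a + I*√11)) = 4/(-4 + a + I*√11))
g(m(-12, 6)) + 2641 = 4/(-4 + 6 + I*√11) + 2641 = 4/(2 + I*√11) + 2641 = 2641 + 4/(2 + I*√11)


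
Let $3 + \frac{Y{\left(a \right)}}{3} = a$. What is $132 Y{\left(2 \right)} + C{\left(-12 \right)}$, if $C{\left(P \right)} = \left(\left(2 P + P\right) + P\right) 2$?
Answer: $-492$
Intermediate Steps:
$C{\left(P \right)} = 8 P$ ($C{\left(P \right)} = \left(3 P + P\right) 2 = 4 P 2 = 8 P$)
$Y{\left(a \right)} = -9 + 3 a$
$132 Y{\left(2 \right)} + C{\left(-12 \right)} = 132 \left(-9 + 3 \cdot 2\right) + 8 \left(-12\right) = 132 \left(-9 + 6\right) - 96 = 132 \left(-3\right) - 96 = -396 - 96 = -492$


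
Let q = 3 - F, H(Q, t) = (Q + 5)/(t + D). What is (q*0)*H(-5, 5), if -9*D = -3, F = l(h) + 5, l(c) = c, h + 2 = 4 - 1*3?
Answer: 0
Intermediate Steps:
h = -1 (h = -2 + (4 - 1*3) = -2 + (4 - 3) = -2 + 1 = -1)
F = 4 (F = -1 + 5 = 4)
D = ⅓ (D = -⅑*(-3) = ⅓ ≈ 0.33333)
H(Q, t) = (5 + Q)/(⅓ + t) (H(Q, t) = (Q + 5)/(t + ⅓) = (5 + Q)/(⅓ + t))
q = -1 (q = 3 - 1*4 = 3 - 4 = -1)
(q*0)*H(-5, 5) = (-1*0)*(3*(5 - 5)/(1 + 3*5)) = 0*(3*0/(1 + 15)) = 0*(3*0/16) = 0*(3*(1/16)*0) = 0*0 = 0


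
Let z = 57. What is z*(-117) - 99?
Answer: -6768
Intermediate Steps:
z*(-117) - 99 = 57*(-117) - 99 = -6669 - 99 = -6768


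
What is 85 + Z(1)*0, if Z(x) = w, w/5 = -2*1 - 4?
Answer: 85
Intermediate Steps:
w = -30 (w = 5*(-2*1 - 4) = 5*(-2 - 4) = 5*(-6) = -30)
Z(x) = -30
85 + Z(1)*0 = 85 - 30*0 = 85 + 0 = 85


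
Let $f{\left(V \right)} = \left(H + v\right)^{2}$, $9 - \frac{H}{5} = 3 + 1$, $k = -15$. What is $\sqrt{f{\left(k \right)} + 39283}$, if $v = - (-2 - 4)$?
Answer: $2 \sqrt{10061} \approx 200.61$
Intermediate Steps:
$v = 6$ ($v = \left(-1\right) \left(-6\right) = 6$)
$H = 25$ ($H = 45 - 5 \left(3 + 1\right) = 45 - 20 = 25$)
$f{\left(V \right)} = 961$ ($f{\left(V \right)} = \left(25 + 6\right)^{2} = 31^{2} = 961$)
$\sqrt{f{\left(k \right)} + 39283} = \sqrt{961 + 39283} = \sqrt{40244} = 2 \sqrt{10061}$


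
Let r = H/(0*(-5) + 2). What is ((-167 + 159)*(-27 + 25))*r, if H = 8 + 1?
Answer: 72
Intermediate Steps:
H = 9
r = 9/2 (r = 9/(0*(-5) + 2) = 9/(0 + 2) = 9/2 ≈ 4.5000)
((-167 + 159)*(-27 + 25))*r = ((-167 + 159)*(-27 + 25))*(9/2) = -8*(-2)*(9/2) = 16*(9/2) = 72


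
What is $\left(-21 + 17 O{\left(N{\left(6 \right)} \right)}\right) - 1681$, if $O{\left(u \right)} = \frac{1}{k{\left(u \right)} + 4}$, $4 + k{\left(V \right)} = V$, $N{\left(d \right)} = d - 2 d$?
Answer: $- \frac{10229}{6} \approx -1704.8$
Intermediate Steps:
$N{\left(d \right)} = - d$
$k{\left(V \right)} = -4 + V$
$O{\left(u \right)} = \frac{1}{u}$ ($O{\left(u \right)} = \frac{1}{\left(-4 + u\right) + 4} = \frac{1}{u}$)
$\left(-21 + 17 O{\left(N{\left(6 \right)} \right)}\right) - 1681 = \left(-21 + \frac{17}{\left(-1\right) 6}\right) - 1681 = \left(-21 + \frac{17}{-6}\right) - 1681 = \left(-21 + 17 \left(- \frac{1}{6}\right)\right) - 1681 = \left(-21 - \frac{17}{6}\right) - 1681 = - \frac{143}{6} - 1681 = - \frac{10229}{6}$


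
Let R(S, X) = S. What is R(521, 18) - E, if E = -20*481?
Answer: 10141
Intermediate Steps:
E = -9620
R(521, 18) - E = 521 - 1*(-9620) = 521 + 9620 = 10141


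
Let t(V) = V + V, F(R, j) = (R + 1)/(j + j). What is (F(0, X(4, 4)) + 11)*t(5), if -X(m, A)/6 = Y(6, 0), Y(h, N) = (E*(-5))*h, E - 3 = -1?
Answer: 7921/72 ≈ 110.01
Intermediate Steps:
E = 2 (E = 3 - 1 = 2)
Y(h, N) = -10*h (Y(h, N) = (2*(-5))*h = -10*h)
X(m, A) = 360 (X(m, A) = -(-60)*6 = -6*(-60) = 360)
F(R, j) = (1 + R)/(2*j) (F(R, j) = (1 + R)/((2*j)) = (1 + R)*(1/(2*j)) = (1 + R)/(2*j))
t(V) = 2*V
(F(0, X(4, 4)) + 11)*t(5) = ((1/2)*(1 + 0)/360 + 11)*(2*5) = ((1/2)*(1/360)*1 + 11)*10 = (1/720 + 11)*10 = (7921/720)*10 = 7921/72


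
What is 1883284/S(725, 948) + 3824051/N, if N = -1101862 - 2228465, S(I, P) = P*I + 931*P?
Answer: 290714045/5658268824 ≈ 0.051379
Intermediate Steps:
S(I, P) = 931*P + I*P (S(I, P) = I*P + 931*P = 931*P + I*P)
N = -3330327
1883284/S(725, 948) + 3824051/N = 1883284/((948*(931 + 725))) + 3824051/(-3330327) = 1883284/((948*1656)) + 3824051*(-1/3330327) = 1883284/1569888 - 49663/43251 = 1883284*(1/1569888) - 49663/43251 = 470821/392472 - 49663/43251 = 290714045/5658268824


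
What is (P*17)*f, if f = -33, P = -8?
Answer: 4488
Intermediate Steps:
(P*17)*f = -8*17*(-33) = -136*(-33) = 4488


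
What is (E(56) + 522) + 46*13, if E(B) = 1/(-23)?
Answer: 25759/23 ≈ 1120.0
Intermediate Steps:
E(B) = -1/23
(E(56) + 522) + 46*13 = (-1/23 + 522) + 46*13 = 12005/23 + 598 = 25759/23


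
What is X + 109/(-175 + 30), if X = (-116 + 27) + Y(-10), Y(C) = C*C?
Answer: 1486/145 ≈ 10.248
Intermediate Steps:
Y(C) = C**2
X = 11 (X = (-116 + 27) + (-10)**2 = -89 + 100 = 11)
X + 109/(-175 + 30) = 11 + 109/(-175 + 30) = 11 + 109/(-145) = 11 + 109*(-1/145) = 11 - 109/145 = 1486/145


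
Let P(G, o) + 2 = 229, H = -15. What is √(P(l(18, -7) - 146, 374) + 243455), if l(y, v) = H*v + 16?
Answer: 37*√178 ≈ 493.64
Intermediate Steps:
l(y, v) = 16 - 15*v (l(y, v) = -15*v + 16 = 16 - 15*v)
P(G, o) = 227 (P(G, o) = -2 + 229 = 227)
√(P(l(18, -7) - 146, 374) + 243455) = √(227 + 243455) = √243682 = 37*√178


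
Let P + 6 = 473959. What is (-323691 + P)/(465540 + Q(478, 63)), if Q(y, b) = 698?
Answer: 75131/233119 ≈ 0.32229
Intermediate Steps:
P = 473953 (P = -6 + 473959 = 473953)
(-323691 + P)/(465540 + Q(478, 63)) = (-323691 + 473953)/(465540 + 698) = 150262/466238 = 150262*(1/466238) = 75131/233119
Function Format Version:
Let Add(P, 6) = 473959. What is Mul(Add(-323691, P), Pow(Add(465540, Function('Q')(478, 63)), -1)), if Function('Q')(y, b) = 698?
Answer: Rational(75131, 233119) ≈ 0.32229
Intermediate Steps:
P = 473953 (P = Add(-6, 473959) = 473953)
Mul(Add(-323691, P), Pow(Add(465540, Function('Q')(478, 63)), -1)) = Mul(Add(-323691, 473953), Pow(Add(465540, 698), -1)) = Mul(150262, Pow(466238, -1)) = Mul(150262, Rational(1, 466238)) = Rational(75131, 233119)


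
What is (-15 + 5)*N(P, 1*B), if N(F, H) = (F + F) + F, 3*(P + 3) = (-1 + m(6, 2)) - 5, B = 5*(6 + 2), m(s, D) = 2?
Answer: 130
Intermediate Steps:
B = 40 (B = 5*8 = 40)
P = -13/3 (P = -3 + ((-1 + 2) - 5)/3 = -3 + (1 - 5)/3 = -3 + (⅓)*(-4) = -3 - 4/3 = -13/3 ≈ -4.3333)
N(F, H) = 3*F (N(F, H) = 2*F + F = 3*F)
(-15 + 5)*N(P, 1*B) = (-15 + 5)*(3*(-13/3)) = -10*(-13) = 130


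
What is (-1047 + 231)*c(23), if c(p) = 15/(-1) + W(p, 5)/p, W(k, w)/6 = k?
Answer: 7344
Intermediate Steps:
W(k, w) = 6*k
c(p) = -9 (c(p) = 15/(-1) + (6*p)/p = 15*(-1) + 6 = -15 + 6 = -9)
(-1047 + 231)*c(23) = (-1047 + 231)*(-9) = -816*(-9) = 7344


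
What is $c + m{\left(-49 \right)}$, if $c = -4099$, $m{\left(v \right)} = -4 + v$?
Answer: $-4152$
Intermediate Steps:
$c + m{\left(-49 \right)} = -4099 - 53 = -4152$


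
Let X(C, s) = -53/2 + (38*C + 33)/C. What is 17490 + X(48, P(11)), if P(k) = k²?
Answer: 280035/16 ≈ 17502.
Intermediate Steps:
X(C, s) = -53/2 + (33 + 38*C)/C (X(C, s) = -53*½ + (33 + 38*C)/C = -53/2 + (33 + 38*C)/C)
17490 + X(48, P(11)) = 17490 + (23/2 + 33/48) = 17490 + (23/2 + 33*(1/48)) = 17490 + (23/2 + 11/16) = 17490 + 195/16 = 280035/16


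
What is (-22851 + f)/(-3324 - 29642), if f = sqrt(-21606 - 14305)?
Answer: 22851/32966 - I*sqrt(35911)/32966 ≈ 0.69317 - 0.0057484*I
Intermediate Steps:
f = I*sqrt(35911) (f = sqrt(-35911) = I*sqrt(35911) ≈ 189.5*I)
(-22851 + f)/(-3324 - 29642) = (-22851 + I*sqrt(35911))/(-3324 - 29642) = (-22851 + I*sqrt(35911))/(-32966) = (-22851 + I*sqrt(35911))*(-1/32966) = 22851/32966 - I*sqrt(35911)/32966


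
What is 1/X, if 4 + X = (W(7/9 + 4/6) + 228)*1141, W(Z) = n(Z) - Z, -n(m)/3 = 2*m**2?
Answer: 27/6593731 ≈ 4.0948e-6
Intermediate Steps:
n(m) = -6*m**2
W(Z) = -Z - 6*Z**2 (W(Z) = -6*Z**2 - Z = -Z - 6*Z**2)
X = 6593731/27 (X = -4 + ((7/9 + 4/6)*(-1 - 6*(7/9 + 4/6)) + 228)*1141 = -4 + ((7*(1/9) + 4*(1/6))*(-1 - 6*(7*(1/9) + 4*(1/6))) + 228)*1141 = -4 + ((7/9 + 2/3)*(-1 - 6*(7/9 + 2/3)) + 228)*1141 = -4 + (13*(-1 - 6*13/9)/9 + 228)*1141 = -4 + (13*(-1 - 26/3)/9 + 228)*1141 = -4 + ((13/9)*(-29/3) + 228)*1141 = -4 + (-377/27 + 228)*1141 = -4 + (5779/27)*1141 = -4 + 6593839/27 = 6593731/27 ≈ 2.4421e+5)
1/X = 1/(6593731/27) = 27/6593731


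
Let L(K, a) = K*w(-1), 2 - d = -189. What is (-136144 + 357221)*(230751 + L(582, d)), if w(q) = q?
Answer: 50885072013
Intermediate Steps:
d = 191 (d = 2 - 1*(-189) = 2 + 189 = 191)
L(K, a) = -K (L(K, a) = K*(-1) = -K)
(-136144 + 357221)*(230751 + L(582, d)) = (-136144 + 357221)*(230751 - 1*582) = 221077*(230751 - 582) = 221077*230169 = 50885072013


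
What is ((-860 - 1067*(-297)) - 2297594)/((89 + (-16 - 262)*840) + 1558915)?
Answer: -1981555/1325484 ≈ -1.4950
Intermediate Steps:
((-860 - 1067*(-297)) - 2297594)/((89 + (-16 - 262)*840) + 1558915) = ((-860 + 316899) - 2297594)/((89 - 278*840) + 1558915) = (316039 - 2297594)/((89 - 233520) + 1558915) = -1981555/(-233431 + 1558915) = -1981555/1325484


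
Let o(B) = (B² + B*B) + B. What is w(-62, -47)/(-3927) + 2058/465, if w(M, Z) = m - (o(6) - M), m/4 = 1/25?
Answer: 13577986/3043425 ≈ 4.4614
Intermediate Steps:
o(B) = B + 2*B² (o(B) = (B² + B²) + B = 2*B² + B = B + 2*B²)
m = 4/25 ≈ 0.16000
w(M, Z) = -1946/25 + M (w(M, Z) = 4/25 - (6*(1 + 2*6) - M) = 4/25 - (6*(1 + 12) - M) = 4/25 - (6*13 - M) = 4/25 - (78 - M) = 4/25 + (-78 + M) = -1946/25 + M)
w(-62, -47)/(-3927) + 2058/465 = (-1946/25 - 62)/(-3927) + 2058/465 = -3496/25*(-1/3927) + 2058*(1/465) = 3496/98175 + 686/155 = 13577986/3043425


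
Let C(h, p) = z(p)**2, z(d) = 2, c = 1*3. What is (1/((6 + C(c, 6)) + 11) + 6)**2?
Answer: 16129/441 ≈ 36.574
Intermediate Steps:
c = 3
C(h, p) = 4 (C(h, p) = 2**2 = 4)
(1/((6 + C(c, 6)) + 11) + 6)**2 = (1/((6 + 4) + 11) + 6)**2 = (1/(10 + 11) + 6)**2 = (1/21 + 6)**2 = (127/21)**2 = 16129/441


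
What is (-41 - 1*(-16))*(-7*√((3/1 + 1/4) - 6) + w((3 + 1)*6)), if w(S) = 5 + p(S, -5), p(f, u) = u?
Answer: 175*I*√11/2 ≈ 290.2*I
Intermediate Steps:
w(S) = 0 (w(S) = 5 - 5 = 0)
(-41 - 1*(-16))*(-7*√((3/1 + 1/4) - 6) + w((3 + 1)*6)) = (-41 - 1*(-16))*(-7*√((3/1 + 1/4) - 6) + 0) = (-41 + 16)*(-7*√((3*1 + 1*(¼)) - 6) + 0) = -25*(-7*√((3 + ¼) - 6) + 0) = -25*(-7*√(13/4 - 6) + 0) = -25*(-7*I*√11/2 + 0) = -(-175)*I*√11/2 = 175*I*√11/2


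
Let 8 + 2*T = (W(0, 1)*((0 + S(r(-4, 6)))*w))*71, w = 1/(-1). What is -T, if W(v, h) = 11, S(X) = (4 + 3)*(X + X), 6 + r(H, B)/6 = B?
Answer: 4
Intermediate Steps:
r(H, B) = -36 + 6*B
w = -1 (w = 1*(-1) = -1)
S(X) = 14*X (S(X) = 7*(2*X) = 14*X)
T = -4 (T = -4 + ((11*((0 + 14*(-36 + 6*6))*(-1)))*71)/2 = -4 + ((11*((0 + 14*(-36 + 36))*(-1)))*71)/2 = -4 + ((11*((0 + 14*0)*(-1)))*71)/2 = -4 + ((11*((0 + 0)*(-1)))*71)/2 = -4 + ((11*(0*(-1)))*71)/2 = -4 + ((11*0)*71)/2 = -4 + (0*71)/2 = -4 + (1/2)*0 = -4 + 0 = -4)
-T = -1*(-4) = 4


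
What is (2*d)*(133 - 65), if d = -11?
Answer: -1496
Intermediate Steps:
(2*d)*(133 - 65) = (2*(-11))*(133 - 65) = -22*68 = -1496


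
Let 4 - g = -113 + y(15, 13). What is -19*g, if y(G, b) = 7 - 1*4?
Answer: -2166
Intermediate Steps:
y(G, b) = 3 (y(G, b) = 7 - 4 = 3)
g = 114 (g = 4 - (-113 + 3) = 4 - 1*(-110) = 4 + 110 = 114)
-19*g = -19*114 = -2166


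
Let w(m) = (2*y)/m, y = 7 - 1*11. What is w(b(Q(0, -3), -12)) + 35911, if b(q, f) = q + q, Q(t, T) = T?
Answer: 107737/3 ≈ 35912.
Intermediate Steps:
y = -4 (y = 7 - 11 = -4)
b(q, f) = 2*q
w(m) = -8/m (w(m) = (2*(-4))/m = -8/m)
w(b(Q(0, -3), -12)) + 35911 = -8/(2*(-3)) + 35911 = -8/(-6) + 35911 = -8*(-⅙) + 35911 = 4/3 + 35911 = 107737/3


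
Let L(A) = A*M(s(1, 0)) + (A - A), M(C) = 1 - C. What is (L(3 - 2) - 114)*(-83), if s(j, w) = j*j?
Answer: 9462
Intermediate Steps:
s(j, w) = j²
L(A) = 0 (L(A) = A*(1 - 1*1²) + (A - A) = A*(1 - 1*1) + 0 = A*(1 - 1) + 0 = A*0 + 0 = 0 + 0 = 0)
(L(3 - 2) - 114)*(-83) = (0 - 114)*(-83) = -114*(-83) = 9462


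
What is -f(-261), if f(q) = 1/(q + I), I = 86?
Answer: 1/175 ≈ 0.0057143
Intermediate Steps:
f(q) = 1/(86 + q) (f(q) = 1/(q + 86) = 1/(86 + q))
-f(-261) = -1/(86 - 261) = -1/(-175) = -1*(-1/175) = 1/175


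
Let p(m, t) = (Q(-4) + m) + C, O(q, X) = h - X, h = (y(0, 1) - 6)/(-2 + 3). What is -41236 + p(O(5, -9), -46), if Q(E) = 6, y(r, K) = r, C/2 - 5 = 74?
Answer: -41069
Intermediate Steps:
C = 158 (C = 10 + 2*74 = 10 + 148 = 158)
h = -6 (h = (0 - 6)/(-2 + 3) = -6/1 = -6*1 = -6)
O(q, X) = -6 - X
p(m, t) = 164 + m (p(m, t) = (6 + m) + 158 = 164 + m)
-41236 + p(O(5, -9), -46) = -41236 + (164 + (-6 - 1*(-9))) = -41236 + (164 + (-6 + 9)) = -41236 + (164 + 3) = -41236 + 167 = -41069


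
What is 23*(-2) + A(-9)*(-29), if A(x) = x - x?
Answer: -46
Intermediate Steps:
A(x) = 0
23*(-2) + A(-9)*(-29) = 23*(-2) + 0*(-29) = -46 + 0 = -46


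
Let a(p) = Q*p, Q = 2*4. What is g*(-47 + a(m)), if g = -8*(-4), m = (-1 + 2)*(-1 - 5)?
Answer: -3040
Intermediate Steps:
m = -6 (m = 1*(-6) = -6)
Q = 8
g = 32
a(p) = 8*p
g*(-47 + a(m)) = 32*(-47 + 8*(-6)) = 32*(-47 - 48) = 32*(-95) = -3040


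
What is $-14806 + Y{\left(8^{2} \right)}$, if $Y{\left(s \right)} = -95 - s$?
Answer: $-14965$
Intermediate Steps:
$-14806 + Y{\left(8^{2} \right)} = -14806 - 159 = -14965$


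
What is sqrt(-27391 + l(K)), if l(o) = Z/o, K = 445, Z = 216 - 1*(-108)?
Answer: I*sqrt(5423958595)/445 ≈ 165.5*I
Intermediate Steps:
Z = 324 (Z = 216 + 108 = 324)
l(o) = 324/o
sqrt(-27391 + l(K)) = sqrt(-27391 + 324/445) = sqrt(-12188671/445) = I*sqrt(5423958595)/445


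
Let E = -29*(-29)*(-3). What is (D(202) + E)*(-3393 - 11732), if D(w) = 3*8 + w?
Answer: 34742125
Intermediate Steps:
E = -2523 (E = 841*(-3) = -2523)
D(w) = 24 + w
(D(202) + E)*(-3393 - 11732) = ((24 + 202) - 2523)*(-3393 - 11732) = (226 - 2523)*(-15125) = -2297*(-15125) = 34742125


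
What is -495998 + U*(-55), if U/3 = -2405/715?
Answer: -495443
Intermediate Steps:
U = -111/11 (U = 3*(-2405/715) = 3*(-2405*1/715) = 3*(-37/11) = -111/11 ≈ -10.091)
-495998 + U*(-55) = -495998 - 111/11*(-55) = -495998 + 555 = -495443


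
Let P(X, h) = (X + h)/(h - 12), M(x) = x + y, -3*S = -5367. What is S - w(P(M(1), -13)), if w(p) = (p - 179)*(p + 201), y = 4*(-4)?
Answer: 23588816/625 ≈ 37742.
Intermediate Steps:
y = -16
S = 1789 (S = -⅓*(-5367) = 1789)
M(x) = -16 + x (M(x) = x - 16 = -16 + x)
P(X, h) = (X + h)/(-12 + h)
w(p) = (-179 + p)*(201 + p)
S - w(P(M(1), -13)) = 1789 - (-35979 + (((-16 + 1) - 13)/(-12 - 13))² + 22*(((-16 + 1) - 13)/(-12 - 13))) = 1789 - (-35979 + ((-15 - 13)/(-25))² + 22*((-15 - 13)/(-25))) = 1789 - (-35979 + (-1/25*(-28))² + 22*(-1/25*(-28))) = 1789 - (-35979 + (28/25)² + 22*(28/25)) = 1789 - (-35979 + 784/625 + 616/25) = 1789 - 1*(-22470691/625) = 1789 + 22470691/625 = 23588816/625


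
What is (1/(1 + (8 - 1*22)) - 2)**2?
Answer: 729/169 ≈ 4.3136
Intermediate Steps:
(1/(1 + (8 - 1*22)) - 2)**2 = (1/(1 + (8 - 22)) - 2)**2 = (1/(1 - 14) - 2)**2 = (1/(-13) - 2)**2 = (-1/13 - 2)**2 = (-27/13)**2 = 729/169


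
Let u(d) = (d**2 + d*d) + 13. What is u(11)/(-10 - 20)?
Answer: -17/2 ≈ -8.5000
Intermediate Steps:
u(d) = 13 + 2*d**2 (u(d) = (d**2 + d**2) + 13 = 2*d**2 + 13 = 13 + 2*d**2)
u(11)/(-10 - 20) = (13 + 2*11**2)/(-10 - 20) = (13 + 2*121)/(-30) = (13 + 242)*(-1/30) = 255*(-1/30) = -17/2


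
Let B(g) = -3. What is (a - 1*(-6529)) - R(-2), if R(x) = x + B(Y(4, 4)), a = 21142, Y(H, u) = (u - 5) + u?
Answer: 27676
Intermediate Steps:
Y(H, u) = -5 + 2*u (Y(H, u) = (-5 + u) + u = -5 + 2*u)
R(x) = -3 + x (R(x) = x - 3 = -3 + x)
(a - 1*(-6529)) - R(-2) = (21142 - 1*(-6529)) - (-3 - 2) = (21142 + 6529) - 1*(-5) = 27671 + 5 = 27676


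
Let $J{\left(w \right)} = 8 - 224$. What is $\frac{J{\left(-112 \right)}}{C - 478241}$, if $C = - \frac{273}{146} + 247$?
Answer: $\frac{31536}{69787397} \approx 0.00045189$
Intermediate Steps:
$J{\left(w \right)} = -216$ ($J{\left(w \right)} = 8 - 224 = -216$)
$C = \frac{35789}{146}$ ($C = \left(-273\right) \frac{1}{146} + 247 = - \frac{273}{146} + 247 = \frac{35789}{146} \approx 245.13$)
$\frac{J{\left(-112 \right)}}{C - 478241} = - \frac{216}{\frac{35789}{146} - 478241} = - \frac{216}{- \frac{69787397}{146}} = \left(-216\right) \left(- \frac{146}{69787397}\right) = \frac{31536}{69787397}$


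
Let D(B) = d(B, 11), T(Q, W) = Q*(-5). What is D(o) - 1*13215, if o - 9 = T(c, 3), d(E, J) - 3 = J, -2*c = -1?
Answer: -13201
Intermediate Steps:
c = ½ (c = -½*(-1) = ½ ≈ 0.50000)
d(E, J) = 3 + J
T(Q, W) = -5*Q
o = 13/2 (o = 9 - 5*½ = 9 - 5/2 = 13/2 ≈ 6.5000)
D(B) = 14 (D(B) = 3 + 11 = 14)
D(o) - 1*13215 = 14 - 1*13215 = 14 - 13215 = -13201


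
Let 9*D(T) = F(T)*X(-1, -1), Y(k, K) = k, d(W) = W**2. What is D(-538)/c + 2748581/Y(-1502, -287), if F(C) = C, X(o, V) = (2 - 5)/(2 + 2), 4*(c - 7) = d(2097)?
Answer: -36260134552615/19814851122 ≈ -1829.9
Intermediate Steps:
c = 4397437/4 (c = 7 + (1/4)*2097**2 = 7 + (1/4)*4397409 = 7 + 4397409/4 = 4397437/4 ≈ 1.0994e+6)
X(o, V) = -3/4
D(T) = -T/12 (D(T) = (T*(-3/4))/9 = (-3*T/4)/9 = -T/12)
D(-538)/c + 2748581/Y(-1502, -287) = (-1/12*(-538))/(4397437/4) + 2748581/(-1502) = (269/6)*(4/4397437) + 2748581*(-1/1502) = 538/13192311 - 2748581/1502 = -36260134552615/19814851122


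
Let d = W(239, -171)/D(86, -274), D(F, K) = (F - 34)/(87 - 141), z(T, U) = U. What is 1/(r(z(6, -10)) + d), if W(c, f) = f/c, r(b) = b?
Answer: -6214/57523 ≈ -0.10803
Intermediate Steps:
D(F, K) = 17/27 - F/54 (D(F, K) = (-34 + F)/(-54) = (-34 + F)*(-1/54) = 17/27 - F/54)
d = 4617/6214 (d = (-171/239)/(17/27 - 1/54*86) = (-171*1/239)/(17/27 - 43/27) = -171/(239*(-26/27)) = -171/239*(-27/26) = 4617/6214 ≈ 0.74300)
1/(r(z(6, -10)) + d) = 1/(-10 + 4617/6214) = 1/(-57523/6214) = -6214/57523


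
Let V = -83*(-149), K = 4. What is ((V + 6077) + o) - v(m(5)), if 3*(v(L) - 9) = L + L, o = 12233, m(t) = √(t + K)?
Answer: 30666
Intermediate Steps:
m(t) = √(4 + t) (m(t) = √(t + 4) = √(4 + t))
V = 12367
v(L) = 9 + 2*L/3 (v(L) = 9 + (L + L)/3 = 9 + (2*L)/3 = 9 + 2*L/3)
((V + 6077) + o) - v(m(5)) = ((12367 + 6077) + 12233) - (9 + 2*√(4 + 5)/3) = (18444 + 12233) - (9 + 2*√9/3) = 30677 - (9 + (⅔)*3) = 30677 - (9 + 2) = 30677 - 1*11 = 30677 - 11 = 30666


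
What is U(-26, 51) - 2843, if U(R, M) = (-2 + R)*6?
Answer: -3011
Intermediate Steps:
U(R, M) = -12 + 6*R
U(-26, 51) - 2843 = (-12 + 6*(-26)) - 2843 = (-12 - 156) - 2843 = -168 - 2843 = -3011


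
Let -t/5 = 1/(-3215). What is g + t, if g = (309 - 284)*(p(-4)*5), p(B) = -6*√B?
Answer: 1/643 - 1500*I ≈ 0.0015552 - 1500.0*I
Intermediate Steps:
t = 1/643 (t = -5/(-3215) = -5*(-1/3215) = 1/643 ≈ 0.0015552)
g = -1500*I (g = (309 - 284)*(-12*I*5) = 25*(-12*I*5) = 25*(-60*I) = -1500*I ≈ -1500.0*I)
g + t = -1500*I + 1/643 = 1/643 - 1500*I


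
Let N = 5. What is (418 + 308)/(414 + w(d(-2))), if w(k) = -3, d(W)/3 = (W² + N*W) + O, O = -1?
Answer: 242/137 ≈ 1.7664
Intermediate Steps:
d(W) = -3 + 3*W² + 15*W (d(W) = 3*((W² + 5*W) - 1) = 3*(-1 + W² + 5*W) = -3 + 3*W² + 15*W)
(418 + 308)/(414 + w(d(-2))) = (418 + 308)/(414 - 3) = 726/411 = 726*(1/411) = 242/137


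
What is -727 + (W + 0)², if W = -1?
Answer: -726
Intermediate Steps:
-727 + (W + 0)² = -727 + (-1 + 0)² = -727 + (-1)² = -727 + 1 = -726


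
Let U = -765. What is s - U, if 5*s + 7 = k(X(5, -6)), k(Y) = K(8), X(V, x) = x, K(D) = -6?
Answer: 3812/5 ≈ 762.40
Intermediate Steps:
k(Y) = -6
s = -13/5 (s = -7/5 + (⅕)*(-6) = -7/5 - 6/5 = -13/5 ≈ -2.6000)
s - U = -13/5 - 1*(-765) = -13/5 + 765 = 3812/5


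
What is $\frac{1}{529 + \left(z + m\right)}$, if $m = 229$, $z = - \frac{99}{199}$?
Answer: $\frac{199}{150743} \approx 0.0013201$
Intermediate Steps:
$z = - \frac{99}{199}$ ($z = \left(-99\right) \frac{1}{199} = - \frac{99}{199} \approx -0.49749$)
$\frac{1}{529 + \left(z + m\right)} = \frac{1}{529 + \left(- \frac{99}{199} + 229\right)} = \frac{1}{529 + \frac{45472}{199}} = \frac{1}{\frac{150743}{199}} = \frac{199}{150743}$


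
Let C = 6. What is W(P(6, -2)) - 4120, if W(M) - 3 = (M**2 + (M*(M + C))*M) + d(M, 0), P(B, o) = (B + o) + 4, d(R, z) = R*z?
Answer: -3157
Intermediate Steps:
P(B, o) = 4 + B + o
W(M) = 3 + M**2 + M**2*(6 + M) (W(M) = 3 + ((M**2 + (M*(M + 6))*M) + M*0) = 3 + ((M**2 + (M*(6 + M))*M) + 0) = 3 + ((M**2 + M**2*(6 + M)) + 0) = 3 + (M**2 + M**2*(6 + M)) = 3 + M**2 + M**2*(6 + M))
W(P(6, -2)) - 4120 = (3 + (4 + 6 - 2)**3 + 7*(4 + 6 - 2)**2) - 4120 = (3 + 8**3 + 7*8**2) - 4120 = (3 + 512 + 7*64) - 4120 = (3 + 512 + 448) - 4120 = 963 - 4120 = -3157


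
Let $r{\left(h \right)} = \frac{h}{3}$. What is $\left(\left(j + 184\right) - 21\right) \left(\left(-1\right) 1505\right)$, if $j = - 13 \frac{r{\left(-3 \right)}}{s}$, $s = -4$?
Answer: $- \frac{961695}{4} \approx -2.4042 \cdot 10^{5}$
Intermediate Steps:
$r{\left(h \right)} = \frac{h}{3}$ ($r{\left(h \right)} = h \frac{1}{3} = \frac{h}{3}$)
$j = - \frac{13}{4}$ ($j = - 13 \frac{\frac{1}{3} \left(-3\right)}{-4} = - 13 \left(\left(-1\right) \left(- \frac{1}{4}\right)\right) = \left(-13\right) \frac{1}{4} = - \frac{13}{4} \approx -3.25$)
$\left(\left(j + 184\right) - 21\right) \left(\left(-1\right) 1505\right) = \left(\left(- \frac{13}{4} + 184\right) - 21\right) \left(\left(-1\right) 1505\right) = \left(\frac{723}{4} - 21\right) \left(-1505\right) = \frac{639}{4} \left(-1505\right) = - \frac{961695}{4}$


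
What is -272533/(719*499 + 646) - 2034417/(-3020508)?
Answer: -10218189745/120628014324 ≈ -0.084708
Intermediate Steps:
-272533/(719*499 + 646) - 2034417/(-3020508) = -272533/(358781 + 646) - 2034417*(-1/3020508) = -272533/359427 + 678139/1006836 = -10218189745/120628014324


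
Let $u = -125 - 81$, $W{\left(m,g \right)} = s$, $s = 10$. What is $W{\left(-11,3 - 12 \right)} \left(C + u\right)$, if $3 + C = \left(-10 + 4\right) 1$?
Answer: $-2150$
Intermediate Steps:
$W{\left(m,g \right)} = 10$
$C = -9$ ($C = -3 + \left(-10 + 4\right) 1 = -3 - 6 = -9$)
$u = -206$
$W{\left(-11,3 - 12 \right)} \left(C + u\right) = 10 \left(-9 - 206\right) = 10 \left(-215\right) = -2150$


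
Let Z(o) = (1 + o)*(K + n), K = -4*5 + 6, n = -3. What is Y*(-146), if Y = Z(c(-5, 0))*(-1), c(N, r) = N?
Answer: 9928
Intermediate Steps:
K = -14 (K = -20 + 6 = -14)
Z(o) = -17 - 17*o (Z(o) = (1 + o)*(-14 - 3) = (1 + o)*(-17) = -17 - 17*o)
Y = -68 (Y = (-17 - 17*(-5))*(-1) = (-17 + 85)*(-1) = 68*(-1) = -68)
Y*(-146) = -68*(-146) = 9928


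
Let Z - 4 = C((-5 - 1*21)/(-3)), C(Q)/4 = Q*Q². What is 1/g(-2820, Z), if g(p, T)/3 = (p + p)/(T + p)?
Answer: 716/57105 ≈ 0.012538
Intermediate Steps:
C(Q) = 4*Q³ (C(Q) = 4*(Q*Q²) = 4*Q³)
Z = 70412/27 (Z = 4 + 4*((-5 - 1*21)/(-3))³ = 4 + 4*((-5 - 21)*(-⅓))³ = 4 + 4*(-26*(-⅓))³ = 4 + 4*(26/3)³ = 4 + 4*(17576/27) = 4 + 70304/27 = 70412/27 ≈ 2607.9)
g(p, T) = 6*p/(T + p) (g(p, T) = 3*((p + p)/(T + p)) = 3*((2*p)/(T + p)) = 3*(2*p/(T + p)) = 6*p/(T + p))
1/g(-2820, Z) = 1/(6*(-2820)/(70412/27 - 2820)) = 1/(6*(-2820)/(-5728/27)) = 1/(6*(-2820)*(-27/5728)) = 1/(57105/716) = 716/57105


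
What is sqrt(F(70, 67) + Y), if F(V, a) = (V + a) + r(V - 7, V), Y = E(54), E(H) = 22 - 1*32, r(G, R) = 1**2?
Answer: 8*sqrt(2) ≈ 11.314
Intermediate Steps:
r(G, R) = 1
E(H) = -10 (E(H) = 22 - 32 = -10)
Y = -10
F(V, a) = 1 + V + a (F(V, a) = (V + a) + 1 = 1 + V + a)
sqrt(F(70, 67) + Y) = sqrt((1 + 70 + 67) - 10) = sqrt(138 - 10) = sqrt(128) = 8*sqrt(2)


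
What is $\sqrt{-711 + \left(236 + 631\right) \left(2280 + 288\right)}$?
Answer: $3 \sqrt{247305} \approx 1491.9$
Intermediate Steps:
$\sqrt{-711 + \left(236 + 631\right) \left(2280 + 288\right)} = \sqrt{-711 + 867 \cdot 2568} = \sqrt{-711 + 2226456} = \sqrt{2225745} = 3 \sqrt{247305}$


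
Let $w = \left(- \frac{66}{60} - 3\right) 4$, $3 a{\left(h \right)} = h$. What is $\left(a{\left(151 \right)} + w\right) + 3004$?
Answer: $\frac{45569}{15} \approx 3037.9$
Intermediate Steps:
$a{\left(h \right)} = \frac{h}{3}$
$w = - \frac{82}{5}$ ($w = \left(\left(-66\right) \frac{1}{60} - 3\right) 4 = \left(- \frac{11}{10} - 3\right) 4 = \left(- \frac{41}{10}\right) 4 = - \frac{82}{5} \approx -16.4$)
$\left(a{\left(151 \right)} + w\right) + 3004 = \left(\frac{1}{3} \cdot 151 - \frac{82}{5}\right) + 3004 = \left(\frac{151}{3} - \frac{82}{5}\right) + 3004 = \frac{509}{15} + 3004 = \frac{45569}{15}$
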